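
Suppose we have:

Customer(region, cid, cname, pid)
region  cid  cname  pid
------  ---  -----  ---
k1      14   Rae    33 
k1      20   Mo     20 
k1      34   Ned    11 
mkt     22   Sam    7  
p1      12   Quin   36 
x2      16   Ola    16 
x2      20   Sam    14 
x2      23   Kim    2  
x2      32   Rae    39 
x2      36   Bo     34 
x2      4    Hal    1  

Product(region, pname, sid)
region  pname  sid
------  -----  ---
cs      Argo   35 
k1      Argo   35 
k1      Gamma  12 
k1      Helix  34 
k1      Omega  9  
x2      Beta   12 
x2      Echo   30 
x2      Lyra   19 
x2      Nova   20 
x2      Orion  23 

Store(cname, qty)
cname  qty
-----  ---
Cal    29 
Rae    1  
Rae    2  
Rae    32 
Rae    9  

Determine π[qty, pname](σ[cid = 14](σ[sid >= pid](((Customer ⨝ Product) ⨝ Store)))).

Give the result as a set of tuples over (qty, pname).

Natural join on region: {(k1, 14, Rae, 33, Argo, 35), (k1, 14, Rae, 33, Gamma, 12), (k1, 14, Rae, 33, Helix, 34), (k1, 14, Rae, 33, Omega, 9), (k1, 20, Mo, 20, Argo, 35), (k1, 20, Mo, 20, Gamma, 12), (k1, 20, Mo, 20, Helix, 34), (k1, 20, Mo, 20, Omega, 9), (k1, 34, Ned, 11, Argo, 35), (k1, 34, Ned, 11, Gamma, 12), (k1, 34, Ned, 11, Helix, 34), (k1, 34, Ned, 11, Omega, 9), (x2, 16, Ola, 16, Beta, 12), (x2, 16, Ola, 16, Echo, 30), (x2, 16, Ola, 16, Lyra, 19), (x2, 16, Ola, 16, Nova, 20), (x2, 16, Ola, 16, Orion, 23), (x2, 20, Sam, 14, Beta, 12), (x2, 20, Sam, 14, Echo, 30), (x2, 20, Sam, 14, Lyra, 19), (x2, 20, Sam, 14, Nova, 20), (x2, 20, Sam, 14, Orion, 23), (x2, 23, Kim, 2, Beta, 12), (x2, 23, Kim, 2, Echo, 30), (x2, 23, Kim, 2, Lyra, 19), (x2, 23, Kim, 2, Nova, 20), (x2, 23, Kim, 2, Orion, 23), (x2, 32, Rae, 39, Beta, 12), (x2, 32, Rae, 39, Echo, 30), (x2, 32, Rae, 39, Lyra, 19), (x2, 32, Rae, 39, Nova, 20), (x2, 32, Rae, 39, Orion, 23), (x2, 36, Bo, 34, Beta, 12), (x2, 36, Bo, 34, Echo, 30), (x2, 36, Bo, 34, Lyra, 19), (x2, 36, Bo, 34, Nova, 20), (x2, 36, Bo, 34, Orion, 23), (x2, 4, Hal, 1, Beta, 12), (x2, 4, Hal, 1, Echo, 30), (x2, 4, Hal, 1, Lyra, 19), (x2, 4, Hal, 1, Nova, 20), (x2, 4, Hal, 1, Orion, 23)}
Natural join on cname: {(k1, 14, Rae, 33, Argo, 35, 1), (k1, 14, Rae, 33, Argo, 35, 2), (k1, 14, Rae, 33, Argo, 35, 32), (k1, 14, Rae, 33, Argo, 35, 9), (k1, 14, Rae, 33, Gamma, 12, 1), (k1, 14, Rae, 33, Gamma, 12, 2), (k1, 14, Rae, 33, Gamma, 12, 32), (k1, 14, Rae, 33, Gamma, 12, 9), (k1, 14, Rae, 33, Helix, 34, 1), (k1, 14, Rae, 33, Helix, 34, 2), (k1, 14, Rae, 33, Helix, 34, 32), (k1, 14, Rae, 33, Helix, 34, 9), (k1, 14, Rae, 33, Omega, 9, 1), (k1, 14, Rae, 33, Omega, 9, 2), (k1, 14, Rae, 33, Omega, 9, 32), (k1, 14, Rae, 33, Omega, 9, 9), (x2, 32, Rae, 39, Beta, 12, 1), (x2, 32, Rae, 39, Beta, 12, 2), (x2, 32, Rae, 39, Beta, 12, 32), (x2, 32, Rae, 39, Beta, 12, 9), (x2, 32, Rae, 39, Echo, 30, 1), (x2, 32, Rae, 39, Echo, 30, 2), (x2, 32, Rae, 39, Echo, 30, 32), (x2, 32, Rae, 39, Echo, 30, 9), (x2, 32, Rae, 39, Lyra, 19, 1), (x2, 32, Rae, 39, Lyra, 19, 2), (x2, 32, Rae, 39, Lyra, 19, 32), (x2, 32, Rae, 39, Lyra, 19, 9), (x2, 32, Rae, 39, Nova, 20, 1), (x2, 32, Rae, 39, Nova, 20, 2), (x2, 32, Rae, 39, Nova, 20, 32), (x2, 32, Rae, 39, Nova, 20, 9), (x2, 32, Rae, 39, Orion, 23, 1), (x2, 32, Rae, 39, Orion, 23, 2), (x2, 32, Rae, 39, Orion, 23, 32), (x2, 32, Rae, 39, Orion, 23, 9)}
σ[sid >= pid]: keep tuples satisfying sid >= pid → {(k1, 14, Rae, 33, Argo, 35, 1), (k1, 14, Rae, 33, Argo, 35, 2), (k1, 14, Rae, 33, Argo, 35, 32), (k1, 14, Rae, 33, Argo, 35, 9), (k1, 14, Rae, 33, Helix, 34, 1), (k1, 14, Rae, 33, Helix, 34, 2), (k1, 14, Rae, 33, Helix, 34, 32), (k1, 14, Rae, 33, Helix, 34, 9)}
σ[cid = 14]: keep tuples satisfying cid = 14 → {(k1, 14, Rae, 33, Argo, 35, 1), (k1, 14, Rae, 33, Argo, 35, 2), (k1, 14, Rae, 33, Argo, 35, 32), (k1, 14, Rae, 33, Argo, 35, 9), (k1, 14, Rae, 33, Helix, 34, 1), (k1, 14, Rae, 33, Helix, 34, 2), (k1, 14, Rae, 33, Helix, 34, 32), (k1, 14, Rae, 33, Helix, 34, 9)}
Keep only column(s) qty, pname: {(1, Argo), (1, Helix), (2, Argo), (2, Helix), (32, Argo), (32, Helix), (9, Argo), (9, Helix)}

{(1, Argo), (1, Helix), (2, Argo), (2, Helix), (32, Argo), (32, Helix), (9, Argo), (9, Helix)}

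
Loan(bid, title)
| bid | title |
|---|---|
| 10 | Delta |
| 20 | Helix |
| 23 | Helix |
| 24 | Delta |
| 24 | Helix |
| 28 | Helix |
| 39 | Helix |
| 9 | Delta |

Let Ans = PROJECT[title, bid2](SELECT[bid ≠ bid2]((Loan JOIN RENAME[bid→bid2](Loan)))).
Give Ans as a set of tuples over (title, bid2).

{(Delta, 10), (Delta, 24), (Delta, 9), (Helix, 20), (Helix, 23), (Helix, 24), (Helix, 28), (Helix, 39)}

ρ[bid→bid2]: schema becomes (bid2, title); tuples unchanged.
Joining Loan and RENAME[bid→bid2](Loan) on title yields {(10, Delta, 10), (10, Delta, 24), (10, Delta, 9), (20, Helix, 20), (20, Helix, 23), (20, Helix, 24), (20, Helix, 28), (20, Helix, 39), (23, Helix, 20), (23, Helix, 23), (23, Helix, 24), (23, Helix, 28), (23, Helix, 39), (24, Delta, 10), (24, Delta, 24), (24, Delta, 9), (24, Helix, 20), (24, Helix, 23), (24, Helix, 24), (24, Helix, 28), (24, Helix, 39), (28, Helix, 20), (28, Helix, 23), (28, Helix, 24), (28, Helix, 28), (28, Helix, 39), (39, Helix, 20), (39, Helix, 23), (39, Helix, 24), (39, Helix, 28), (39, Helix, 39), (9, Delta, 10), (9, Delta, 24), (9, Delta, 9)}.
Filtering on bid ≠ bid2 leaves {(10, Delta, 24), (10, Delta, 9), (20, Helix, 23), (20, Helix, 24), (20, Helix, 28), (20, Helix, 39), (23, Helix, 20), (23, Helix, 24), (23, Helix, 28), (23, Helix, 39), (24, Delta, 10), (24, Delta, 9), (24, Helix, 20), (24, Helix, 23), (24, Helix, 28), (24, Helix, 39), (28, Helix, 20), (28, Helix, 23), (28, Helix, 24), (28, Helix, 39), (39, Helix, 20), (39, Helix, 23), (39, Helix, 24), (39, Helix, 28), (9, Delta, 10), (9, Delta, 24)}.
Projecting to title, bid2 (18 duplicate(s) eliminated): {(Delta, 10), (Delta, 24), (Delta, 9), (Helix, 20), (Helix, 23), (Helix, 24), (Helix, 28), (Helix, 39)}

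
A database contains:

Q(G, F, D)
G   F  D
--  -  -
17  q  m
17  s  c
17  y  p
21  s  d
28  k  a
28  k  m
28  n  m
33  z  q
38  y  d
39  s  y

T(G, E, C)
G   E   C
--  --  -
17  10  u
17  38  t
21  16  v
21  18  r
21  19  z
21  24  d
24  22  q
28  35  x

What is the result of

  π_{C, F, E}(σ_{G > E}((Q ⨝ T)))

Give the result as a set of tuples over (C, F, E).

Natural join on G: {(17, q, m, 10, u), (17, q, m, 38, t), (17, s, c, 10, u), (17, s, c, 38, t), (17, y, p, 10, u), (17, y, p, 38, t), (21, s, d, 16, v), (21, s, d, 18, r), (21, s, d, 19, z), (21, s, d, 24, d), (28, k, a, 35, x), (28, k, m, 35, x), (28, n, m, 35, x)}
σ[G > E]: keep tuples satisfying G > E → {(17, q, m, 10, u), (17, s, c, 10, u), (17, y, p, 10, u), (21, s, d, 16, v), (21, s, d, 18, r), (21, s, d, 19, z)}
Projecting to C, F, E: {(r, s, 18), (u, q, 10), (u, s, 10), (u, y, 10), (v, s, 16), (z, s, 19)}

{(r, s, 18), (u, q, 10), (u, s, 10), (u, y, 10), (v, s, 16), (z, s, 19)}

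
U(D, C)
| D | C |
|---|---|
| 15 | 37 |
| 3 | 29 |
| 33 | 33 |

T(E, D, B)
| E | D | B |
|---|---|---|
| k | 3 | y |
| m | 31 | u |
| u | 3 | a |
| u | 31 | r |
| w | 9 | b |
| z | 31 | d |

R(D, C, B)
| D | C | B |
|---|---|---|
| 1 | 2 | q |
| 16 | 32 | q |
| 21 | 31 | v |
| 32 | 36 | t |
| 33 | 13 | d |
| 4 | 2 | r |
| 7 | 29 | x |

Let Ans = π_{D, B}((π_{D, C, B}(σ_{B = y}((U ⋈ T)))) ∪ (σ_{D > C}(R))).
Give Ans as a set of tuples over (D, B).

{(3, y), (33, d), (4, r)}

Natural join on D: {(3, 29, k, y), (3, 29, u, a)}
Selection B = y: {(3, 29, k, y)}
π_{D, C, B} gives {(3, 29, y)}.
Selection D > C: {(33, 13, d), (4, 2, r)}
Taking the union: {(3, 29, y), (33, 13, d), (4, 2, r)}
π_{D, B} gives {(3, y), (33, d), (4, r)}.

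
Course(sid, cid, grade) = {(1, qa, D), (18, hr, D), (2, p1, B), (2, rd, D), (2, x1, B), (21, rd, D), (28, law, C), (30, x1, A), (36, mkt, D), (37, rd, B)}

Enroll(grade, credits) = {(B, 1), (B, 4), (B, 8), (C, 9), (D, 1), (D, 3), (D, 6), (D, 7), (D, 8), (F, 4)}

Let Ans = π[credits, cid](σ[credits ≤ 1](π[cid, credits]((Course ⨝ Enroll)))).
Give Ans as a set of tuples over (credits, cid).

{(1, hr), (1, mkt), (1, p1), (1, qa), (1, rd), (1, x1)}

Joining Course and Enroll on grade yields {(1, qa, D, 1), (1, qa, D, 3), (1, qa, D, 6), (1, qa, D, 7), (1, qa, D, 8), (18, hr, D, 1), (18, hr, D, 3), (18, hr, D, 6), (18, hr, D, 7), (18, hr, D, 8), (2, p1, B, 1), (2, p1, B, 4), (2, p1, B, 8), (2, rd, D, 1), (2, rd, D, 3), (2, rd, D, 6), (2, rd, D, 7), (2, rd, D, 8), (2, x1, B, 1), (2, x1, B, 4), (2, x1, B, 8), (21, rd, D, 1), (21, rd, D, 3), (21, rd, D, 6), (21, rd, D, 7), (21, rd, D, 8), (28, law, C, 9), (36, mkt, D, 1), (36, mkt, D, 3), (36, mkt, D, 6), (36, mkt, D, 7), (36, mkt, D, 8), (37, rd, B, 1), (37, rd, B, 4), (37, rd, B, 8)}.
Projecting to cid, credits (7 duplicate(s) eliminated): {(hr, 1), (hr, 3), (hr, 6), (hr, 7), (hr, 8), (law, 9), (mkt, 1), (mkt, 3), (mkt, 6), (mkt, 7), (mkt, 8), (p1, 1), (p1, 4), (p1, 8), (qa, 1), (qa, 3), (qa, 6), (qa, 7), (qa, 8), (rd, 1), (rd, 3), (rd, 4), (rd, 6), (rd, 7), (rd, 8), (x1, 1), (x1, 4), (x1, 8)}
Apply σ_{credits ≤ 1}; surviving tuples: {(hr, 1), (mkt, 1), (p1, 1), (qa, 1), (rd, 1), (x1, 1)}
Projecting to credits, cid: {(1, hr), (1, mkt), (1, p1), (1, qa), (1, rd), (1, x1)}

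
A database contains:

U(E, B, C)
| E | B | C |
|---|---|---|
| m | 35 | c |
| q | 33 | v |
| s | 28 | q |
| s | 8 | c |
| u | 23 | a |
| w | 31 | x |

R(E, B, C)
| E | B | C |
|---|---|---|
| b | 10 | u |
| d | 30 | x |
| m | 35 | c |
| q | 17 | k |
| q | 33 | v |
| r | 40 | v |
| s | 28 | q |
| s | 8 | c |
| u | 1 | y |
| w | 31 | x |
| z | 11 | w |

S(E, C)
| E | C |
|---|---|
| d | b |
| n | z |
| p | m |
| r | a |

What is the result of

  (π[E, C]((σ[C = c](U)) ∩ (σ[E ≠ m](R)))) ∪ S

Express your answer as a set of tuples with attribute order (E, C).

{(d, b), (n, z), (p, m), (r, a), (s, c)}

Apply σ_{C = c}; surviving tuples: {(m, 35, c), (s, 8, c)}
Apply σ_{E ≠ m}; surviving tuples: {(b, 10, u), (d, 30, x), (q, 17, k), (q, 33, v), (r, 40, v), (s, 28, q), (s, 8, c), (u, 1, y), (w, 31, x), (z, 11, w)}
Intersection: {(m, 35, c), (s, 8, c)} with {(b, 10, u), (d, 30, x), (q, 17, k), (q, 33, v), (r, 40, v), (s, 28, q), (s, 8, c), (u, 1, y), (w, 31, x), (z, 11, w)} → {(s, 8, c)}
Keep only column(s) E, C: {(s, c)}
Union: {(s, c)} with {(d, b), (n, z), (p, m), (r, a)} → {(d, b), (n, z), (p, m), (r, a), (s, c)}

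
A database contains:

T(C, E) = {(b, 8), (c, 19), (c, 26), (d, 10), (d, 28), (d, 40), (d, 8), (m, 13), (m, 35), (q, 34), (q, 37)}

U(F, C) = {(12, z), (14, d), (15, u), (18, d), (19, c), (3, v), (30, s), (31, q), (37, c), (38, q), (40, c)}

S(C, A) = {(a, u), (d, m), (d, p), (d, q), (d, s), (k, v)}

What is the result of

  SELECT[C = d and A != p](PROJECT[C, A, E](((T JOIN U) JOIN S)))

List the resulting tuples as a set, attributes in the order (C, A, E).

Joining T and U on C yields {(c, 19, 19), (c, 19, 37), (c, 19, 40), (c, 26, 19), (c, 26, 37), (c, 26, 40), (d, 10, 14), (d, 10, 18), (d, 28, 14), (d, 28, 18), (d, 40, 14), (d, 40, 18), (d, 8, 14), (d, 8, 18), (q, 34, 31), (q, 34, 38), (q, 37, 31), (q, 37, 38)}.
Joining (T JOIN U) and S on C yields {(d, 10, 14, m), (d, 10, 14, p), (d, 10, 14, q), (d, 10, 14, s), (d, 10, 18, m), (d, 10, 18, p), (d, 10, 18, q), (d, 10, 18, s), (d, 28, 14, m), (d, 28, 14, p), (d, 28, 14, q), (d, 28, 14, s), (d, 28, 18, m), (d, 28, 18, p), (d, 28, 18, q), (d, 28, 18, s), (d, 40, 14, m), (d, 40, 14, p), (d, 40, 14, q), (d, 40, 14, s), (d, 40, 18, m), (d, 40, 18, p), (d, 40, 18, q), (d, 40, 18, s), (d, 8, 14, m), (d, 8, 14, p), (d, 8, 14, q), (d, 8, 14, s), (d, 8, 18, m), (d, 8, 18, p), (d, 8, 18, q), (d, 8, 18, s)}.
Keep only column(s) C, A, E (16 duplicate(s) eliminated): {(d, m, 10), (d, m, 28), (d, m, 40), (d, m, 8), (d, p, 10), (d, p, 28), (d, p, 40), (d, p, 8), (d, q, 10), (d, q, 28), (d, q, 40), (d, q, 8), (d, s, 10), (d, s, 28), (d, s, 40), (d, s, 8)}
Filtering on C = d and A != p leaves {(d, m, 10), (d, m, 28), (d, m, 40), (d, m, 8), (d, q, 10), (d, q, 28), (d, q, 40), (d, q, 8), (d, s, 10), (d, s, 28), (d, s, 40), (d, s, 8)}.

{(d, m, 10), (d, m, 28), (d, m, 40), (d, m, 8), (d, q, 10), (d, q, 28), (d, q, 40), (d, q, 8), (d, s, 10), (d, s, 28), (d, s, 40), (d, s, 8)}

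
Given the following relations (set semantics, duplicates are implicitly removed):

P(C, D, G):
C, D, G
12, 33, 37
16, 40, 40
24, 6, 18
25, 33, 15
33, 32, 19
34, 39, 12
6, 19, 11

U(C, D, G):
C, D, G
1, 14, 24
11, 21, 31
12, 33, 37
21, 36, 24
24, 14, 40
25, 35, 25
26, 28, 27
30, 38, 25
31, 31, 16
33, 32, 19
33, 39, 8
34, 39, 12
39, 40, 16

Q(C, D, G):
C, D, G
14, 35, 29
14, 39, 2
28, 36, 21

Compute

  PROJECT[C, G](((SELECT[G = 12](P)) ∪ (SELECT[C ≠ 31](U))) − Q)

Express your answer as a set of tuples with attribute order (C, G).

Apply σ_{G = 12}; surviving tuples: {(34, 39, 12)}
Apply σ_{C ≠ 31}; surviving tuples: {(1, 14, 24), (11, 21, 31), (12, 33, 37), (21, 36, 24), (24, 14, 40), (25, 35, 25), (26, 28, 27), (30, 38, 25), (33, 32, 19), (33, 39, 8), (34, 39, 12), (39, 40, 16)}
Taking the union: {(1, 14, 24), (11, 21, 31), (12, 33, 37), (21, 36, 24), (24, 14, 40), (25, 35, 25), (26, 28, 27), (30, 38, 25), (33, 32, 19), (33, 39, 8), (34, 39, 12), (39, 40, 16)}
Taking the difference: {(1, 14, 24), (11, 21, 31), (12, 33, 37), (21, 36, 24), (24, 14, 40), (25, 35, 25), (26, 28, 27), (30, 38, 25), (33, 32, 19), (33, 39, 8), (34, 39, 12), (39, 40, 16)}
Projecting to C, G: {(1, 24), (11, 31), (12, 37), (21, 24), (24, 40), (25, 25), (26, 27), (30, 25), (33, 19), (33, 8), (34, 12), (39, 16)}

{(1, 24), (11, 31), (12, 37), (21, 24), (24, 40), (25, 25), (26, 27), (30, 25), (33, 19), (33, 8), (34, 12), (39, 16)}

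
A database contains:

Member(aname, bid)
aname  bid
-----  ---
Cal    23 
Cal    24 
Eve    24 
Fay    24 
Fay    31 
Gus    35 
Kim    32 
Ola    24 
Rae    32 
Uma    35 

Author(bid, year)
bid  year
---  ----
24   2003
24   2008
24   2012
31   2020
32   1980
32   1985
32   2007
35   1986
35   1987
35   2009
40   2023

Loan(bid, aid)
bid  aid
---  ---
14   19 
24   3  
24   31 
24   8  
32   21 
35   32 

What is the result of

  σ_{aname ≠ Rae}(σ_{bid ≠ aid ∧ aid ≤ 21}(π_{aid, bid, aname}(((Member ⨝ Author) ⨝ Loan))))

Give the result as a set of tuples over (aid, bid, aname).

Natural join on bid: {(Cal, 24, 2003), (Cal, 24, 2008), (Cal, 24, 2012), (Eve, 24, 2003), (Eve, 24, 2008), (Eve, 24, 2012), (Fay, 24, 2003), (Fay, 24, 2008), (Fay, 24, 2012), (Fay, 31, 2020), (Gus, 35, 1986), (Gus, 35, 1987), (Gus, 35, 2009), (Kim, 32, 1980), (Kim, 32, 1985), (Kim, 32, 2007), (Ola, 24, 2003), (Ola, 24, 2008), (Ola, 24, 2012), (Rae, 32, 1980), (Rae, 32, 1985), (Rae, 32, 2007), (Uma, 35, 1986), (Uma, 35, 1987), (Uma, 35, 2009)}
Natural join on bid: {(Cal, 24, 2003, 3), (Cal, 24, 2003, 31), (Cal, 24, 2003, 8), (Cal, 24, 2008, 3), (Cal, 24, 2008, 31), (Cal, 24, 2008, 8), (Cal, 24, 2012, 3), (Cal, 24, 2012, 31), (Cal, 24, 2012, 8), (Eve, 24, 2003, 3), (Eve, 24, 2003, 31), (Eve, 24, 2003, 8), (Eve, 24, 2008, 3), (Eve, 24, 2008, 31), (Eve, 24, 2008, 8), (Eve, 24, 2012, 3), (Eve, 24, 2012, 31), (Eve, 24, 2012, 8), (Fay, 24, 2003, 3), (Fay, 24, 2003, 31), (Fay, 24, 2003, 8), (Fay, 24, 2008, 3), (Fay, 24, 2008, 31), (Fay, 24, 2008, 8), (Fay, 24, 2012, 3), (Fay, 24, 2012, 31), (Fay, 24, 2012, 8), (Gus, 35, 1986, 32), (Gus, 35, 1987, 32), (Gus, 35, 2009, 32), (Kim, 32, 1980, 21), (Kim, 32, 1985, 21), (Kim, 32, 2007, 21), (Ola, 24, 2003, 3), (Ola, 24, 2003, 31), (Ola, 24, 2003, 8), (Ola, 24, 2008, 3), (Ola, 24, 2008, 31), (Ola, 24, 2008, 8), (Ola, 24, 2012, 3), (Ola, 24, 2012, 31), (Ola, 24, 2012, 8), (Rae, 32, 1980, 21), (Rae, 32, 1985, 21), (Rae, 32, 2007, 21), (Uma, 35, 1986, 32), (Uma, 35, 1987, 32), (Uma, 35, 2009, 32)}
Projecting to aid, bid, aname (32 duplicate(s) eliminated): {(21, 32, Kim), (21, 32, Rae), (3, 24, Cal), (3, 24, Eve), (3, 24, Fay), (3, 24, Ola), (31, 24, Cal), (31, 24, Eve), (31, 24, Fay), (31, 24, Ola), (32, 35, Gus), (32, 35, Uma), (8, 24, Cal), (8, 24, Eve), (8, 24, Fay), (8, 24, Ola)}
σ[bid ≠ aid ∧ aid ≤ 21]: keep tuples satisfying bid ≠ aid ∧ aid ≤ 21 → {(21, 32, Kim), (21, 32, Rae), (3, 24, Cal), (3, 24, Eve), (3, 24, Fay), (3, 24, Ola), (8, 24, Cal), (8, 24, Eve), (8, 24, Fay), (8, 24, Ola)}
σ[aname ≠ Rae]: keep tuples satisfying aname ≠ Rae → {(21, 32, Kim), (3, 24, Cal), (3, 24, Eve), (3, 24, Fay), (3, 24, Ola), (8, 24, Cal), (8, 24, Eve), (8, 24, Fay), (8, 24, Ola)}

{(21, 32, Kim), (3, 24, Cal), (3, 24, Eve), (3, 24, Fay), (3, 24, Ola), (8, 24, Cal), (8, 24, Eve), (8, 24, Fay), (8, 24, Ola)}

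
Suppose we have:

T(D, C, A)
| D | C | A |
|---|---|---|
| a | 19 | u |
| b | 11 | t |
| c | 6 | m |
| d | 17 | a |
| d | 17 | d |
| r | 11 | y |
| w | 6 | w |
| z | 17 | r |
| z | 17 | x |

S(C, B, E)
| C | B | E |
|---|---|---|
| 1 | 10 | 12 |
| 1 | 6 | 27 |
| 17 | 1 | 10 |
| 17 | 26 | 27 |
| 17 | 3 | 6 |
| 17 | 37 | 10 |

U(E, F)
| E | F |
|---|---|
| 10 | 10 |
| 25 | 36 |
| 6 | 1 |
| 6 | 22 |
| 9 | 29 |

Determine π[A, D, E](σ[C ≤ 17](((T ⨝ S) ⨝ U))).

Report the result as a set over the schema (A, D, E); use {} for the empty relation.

Natural join on C: {(d, 17, a, 1, 10), (d, 17, a, 26, 27), (d, 17, a, 3, 6), (d, 17, a, 37, 10), (d, 17, d, 1, 10), (d, 17, d, 26, 27), (d, 17, d, 3, 6), (d, 17, d, 37, 10), (z, 17, r, 1, 10), (z, 17, r, 26, 27), (z, 17, r, 3, 6), (z, 17, r, 37, 10), (z, 17, x, 1, 10), (z, 17, x, 26, 27), (z, 17, x, 3, 6), (z, 17, x, 37, 10)}
Natural join on E: {(d, 17, a, 1, 10, 10), (d, 17, a, 3, 6, 1), (d, 17, a, 3, 6, 22), (d, 17, a, 37, 10, 10), (d, 17, d, 1, 10, 10), (d, 17, d, 3, 6, 1), (d, 17, d, 3, 6, 22), (d, 17, d, 37, 10, 10), (z, 17, r, 1, 10, 10), (z, 17, r, 3, 6, 1), (z, 17, r, 3, 6, 22), (z, 17, r, 37, 10, 10), (z, 17, x, 1, 10, 10), (z, 17, x, 3, 6, 1), (z, 17, x, 3, 6, 22), (z, 17, x, 37, 10, 10)}
Selection C ≤ 17: {(d, 17, a, 1, 10, 10), (d, 17, a, 3, 6, 1), (d, 17, a, 3, 6, 22), (d, 17, a, 37, 10, 10), (d, 17, d, 1, 10, 10), (d, 17, d, 3, 6, 1), (d, 17, d, 3, 6, 22), (d, 17, d, 37, 10, 10), (z, 17, r, 1, 10, 10), (z, 17, r, 3, 6, 1), (z, 17, r, 3, 6, 22), (z, 17, r, 37, 10, 10), (z, 17, x, 1, 10, 10), (z, 17, x, 3, 6, 1), (z, 17, x, 3, 6, 22), (z, 17, x, 37, 10, 10)}
Keep only column(s) A, D, E (8 duplicate(s) eliminated): {(a, d, 10), (a, d, 6), (d, d, 10), (d, d, 6), (r, z, 10), (r, z, 6), (x, z, 10), (x, z, 6)}

{(a, d, 10), (a, d, 6), (d, d, 10), (d, d, 6), (r, z, 10), (r, z, 6), (x, z, 10), (x, z, 6)}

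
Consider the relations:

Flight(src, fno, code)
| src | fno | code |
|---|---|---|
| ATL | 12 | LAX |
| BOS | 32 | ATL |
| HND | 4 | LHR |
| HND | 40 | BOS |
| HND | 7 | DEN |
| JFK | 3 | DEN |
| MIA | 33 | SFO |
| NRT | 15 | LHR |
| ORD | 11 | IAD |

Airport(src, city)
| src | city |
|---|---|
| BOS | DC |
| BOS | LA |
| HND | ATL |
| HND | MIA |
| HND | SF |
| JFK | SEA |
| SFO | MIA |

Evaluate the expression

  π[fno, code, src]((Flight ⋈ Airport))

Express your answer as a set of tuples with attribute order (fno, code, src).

{(3, DEN, JFK), (32, ATL, BOS), (4, LHR, HND), (40, BOS, HND), (7, DEN, HND)}

Joining Flight and Airport on src yields {(BOS, 32, ATL, DC), (BOS, 32, ATL, LA), (HND, 4, LHR, ATL), (HND, 4, LHR, MIA), (HND, 4, LHR, SF), (HND, 40, BOS, ATL), (HND, 40, BOS, MIA), (HND, 40, BOS, SF), (HND, 7, DEN, ATL), (HND, 7, DEN, MIA), (HND, 7, DEN, SF), (JFK, 3, DEN, SEA)}.
Keep only column(s) fno, code, src (7 duplicate(s) eliminated): {(3, DEN, JFK), (32, ATL, BOS), (4, LHR, HND), (40, BOS, HND), (7, DEN, HND)}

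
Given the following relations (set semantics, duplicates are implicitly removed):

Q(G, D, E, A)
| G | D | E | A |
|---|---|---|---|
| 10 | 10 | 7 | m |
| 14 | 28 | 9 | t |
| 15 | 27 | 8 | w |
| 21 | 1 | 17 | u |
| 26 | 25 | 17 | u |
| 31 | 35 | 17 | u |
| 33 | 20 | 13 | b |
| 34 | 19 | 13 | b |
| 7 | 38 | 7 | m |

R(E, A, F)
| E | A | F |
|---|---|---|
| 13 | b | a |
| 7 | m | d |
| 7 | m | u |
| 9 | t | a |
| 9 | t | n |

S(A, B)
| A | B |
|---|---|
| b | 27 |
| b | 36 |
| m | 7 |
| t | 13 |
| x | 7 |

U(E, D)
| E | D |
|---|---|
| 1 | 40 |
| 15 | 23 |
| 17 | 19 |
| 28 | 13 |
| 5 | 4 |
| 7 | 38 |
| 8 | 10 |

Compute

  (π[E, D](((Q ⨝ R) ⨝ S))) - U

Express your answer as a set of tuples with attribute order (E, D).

Natural join on E, A: {(10, 10, 7, m, d), (10, 10, 7, m, u), (14, 28, 9, t, a), (14, 28, 9, t, n), (33, 20, 13, b, a), (34, 19, 13, b, a), (7, 38, 7, m, d), (7, 38, 7, m, u)}
Natural join on A: {(10, 10, 7, m, d, 7), (10, 10, 7, m, u, 7), (14, 28, 9, t, a, 13), (14, 28, 9, t, n, 13), (33, 20, 13, b, a, 27), (33, 20, 13, b, a, 36), (34, 19, 13, b, a, 27), (34, 19, 13, b, a, 36), (7, 38, 7, m, d, 7), (7, 38, 7, m, u, 7)}
Projecting to E, D (5 duplicate(s) eliminated): {(13, 19), (13, 20), (7, 10), (7, 38), (9, 28)}
Set difference of the two operands is {(13, 19), (13, 20), (7, 10), (9, 28)}.

{(13, 19), (13, 20), (7, 10), (9, 28)}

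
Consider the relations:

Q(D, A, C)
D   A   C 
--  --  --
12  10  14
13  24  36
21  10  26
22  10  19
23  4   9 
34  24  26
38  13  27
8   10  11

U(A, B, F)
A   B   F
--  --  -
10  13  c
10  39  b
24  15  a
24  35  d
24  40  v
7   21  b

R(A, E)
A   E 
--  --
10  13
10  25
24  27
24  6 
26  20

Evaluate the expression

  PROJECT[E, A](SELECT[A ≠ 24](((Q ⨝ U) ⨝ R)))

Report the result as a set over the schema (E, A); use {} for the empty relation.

{(13, 10), (25, 10)}

Natural join on A: {(12, 10, 14, 13, c), (12, 10, 14, 39, b), (13, 24, 36, 15, a), (13, 24, 36, 35, d), (13, 24, 36, 40, v), (21, 10, 26, 13, c), (21, 10, 26, 39, b), (22, 10, 19, 13, c), (22, 10, 19, 39, b), (34, 24, 26, 15, a), (34, 24, 26, 35, d), (34, 24, 26, 40, v), (8, 10, 11, 13, c), (8, 10, 11, 39, b)}
Natural join on A: {(12, 10, 14, 13, c, 13), (12, 10, 14, 13, c, 25), (12, 10, 14, 39, b, 13), (12, 10, 14, 39, b, 25), (13, 24, 36, 15, a, 27), (13, 24, 36, 15, a, 6), (13, 24, 36, 35, d, 27), (13, 24, 36, 35, d, 6), (13, 24, 36, 40, v, 27), (13, 24, 36, 40, v, 6), (21, 10, 26, 13, c, 13), (21, 10, 26, 13, c, 25), (21, 10, 26, 39, b, 13), (21, 10, 26, 39, b, 25), (22, 10, 19, 13, c, 13), (22, 10, 19, 13, c, 25), (22, 10, 19, 39, b, 13), (22, 10, 19, 39, b, 25), (34, 24, 26, 15, a, 27), (34, 24, 26, 15, a, 6), (34, 24, 26, 35, d, 27), (34, 24, 26, 35, d, 6), (34, 24, 26, 40, v, 27), (34, 24, 26, 40, v, 6), (8, 10, 11, 13, c, 13), (8, 10, 11, 13, c, 25), (8, 10, 11, 39, b, 13), (8, 10, 11, 39, b, 25)}
Filtering on A ≠ 24 leaves {(12, 10, 14, 13, c, 13), (12, 10, 14, 13, c, 25), (12, 10, 14, 39, b, 13), (12, 10, 14, 39, b, 25), (21, 10, 26, 13, c, 13), (21, 10, 26, 13, c, 25), (21, 10, 26, 39, b, 13), (21, 10, 26, 39, b, 25), (22, 10, 19, 13, c, 13), (22, 10, 19, 13, c, 25), (22, 10, 19, 39, b, 13), (22, 10, 19, 39, b, 25), (8, 10, 11, 13, c, 13), (8, 10, 11, 13, c, 25), (8, 10, 11, 39, b, 13), (8, 10, 11, 39, b, 25)}.
Keep only column(s) E, A (14 duplicate(s) eliminated): {(13, 10), (25, 10)}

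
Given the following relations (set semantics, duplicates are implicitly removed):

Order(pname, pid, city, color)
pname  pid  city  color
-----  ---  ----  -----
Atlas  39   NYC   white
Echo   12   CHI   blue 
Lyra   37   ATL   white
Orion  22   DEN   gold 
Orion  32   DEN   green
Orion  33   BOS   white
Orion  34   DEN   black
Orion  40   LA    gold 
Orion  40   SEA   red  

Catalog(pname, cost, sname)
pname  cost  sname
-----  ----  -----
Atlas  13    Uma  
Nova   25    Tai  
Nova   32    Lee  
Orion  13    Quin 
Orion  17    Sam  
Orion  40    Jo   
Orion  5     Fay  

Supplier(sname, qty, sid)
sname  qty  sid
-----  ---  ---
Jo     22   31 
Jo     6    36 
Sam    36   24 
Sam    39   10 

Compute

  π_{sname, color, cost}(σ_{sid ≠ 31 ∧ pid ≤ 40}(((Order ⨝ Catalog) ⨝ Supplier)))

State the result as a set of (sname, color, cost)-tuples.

Joining Order and Catalog on pname yields {(Atlas, 39, NYC, white, 13, Uma), (Orion, 22, DEN, gold, 13, Quin), (Orion, 22, DEN, gold, 17, Sam), (Orion, 22, DEN, gold, 40, Jo), (Orion, 22, DEN, gold, 5, Fay), (Orion, 32, DEN, green, 13, Quin), (Orion, 32, DEN, green, 17, Sam), (Orion, 32, DEN, green, 40, Jo), (Orion, 32, DEN, green, 5, Fay), (Orion, 33, BOS, white, 13, Quin), (Orion, 33, BOS, white, 17, Sam), (Orion, 33, BOS, white, 40, Jo), (Orion, 33, BOS, white, 5, Fay), (Orion, 34, DEN, black, 13, Quin), (Orion, 34, DEN, black, 17, Sam), (Orion, 34, DEN, black, 40, Jo), (Orion, 34, DEN, black, 5, Fay), (Orion, 40, LA, gold, 13, Quin), (Orion, 40, LA, gold, 17, Sam), (Orion, 40, LA, gold, 40, Jo), (Orion, 40, LA, gold, 5, Fay), (Orion, 40, SEA, red, 13, Quin), (Orion, 40, SEA, red, 17, Sam), (Orion, 40, SEA, red, 40, Jo), (Orion, 40, SEA, red, 5, Fay)}.
Joining (Order ⨝ Catalog) and Supplier on sname yields {(Orion, 22, DEN, gold, 17, Sam, 36, 24), (Orion, 22, DEN, gold, 17, Sam, 39, 10), (Orion, 22, DEN, gold, 40, Jo, 22, 31), (Orion, 22, DEN, gold, 40, Jo, 6, 36), (Orion, 32, DEN, green, 17, Sam, 36, 24), (Orion, 32, DEN, green, 17, Sam, 39, 10), (Orion, 32, DEN, green, 40, Jo, 22, 31), (Orion, 32, DEN, green, 40, Jo, 6, 36), (Orion, 33, BOS, white, 17, Sam, 36, 24), (Orion, 33, BOS, white, 17, Sam, 39, 10), (Orion, 33, BOS, white, 40, Jo, 22, 31), (Orion, 33, BOS, white, 40, Jo, 6, 36), (Orion, 34, DEN, black, 17, Sam, 36, 24), (Orion, 34, DEN, black, 17, Sam, 39, 10), (Orion, 34, DEN, black, 40, Jo, 22, 31), (Orion, 34, DEN, black, 40, Jo, 6, 36), (Orion, 40, LA, gold, 17, Sam, 36, 24), (Orion, 40, LA, gold, 17, Sam, 39, 10), (Orion, 40, LA, gold, 40, Jo, 22, 31), (Orion, 40, LA, gold, 40, Jo, 6, 36), (Orion, 40, SEA, red, 17, Sam, 36, 24), (Orion, 40, SEA, red, 17, Sam, 39, 10), (Orion, 40, SEA, red, 40, Jo, 22, 31), (Orion, 40, SEA, red, 40, Jo, 6, 36)}.
Filtering on sid ≠ 31 ∧ pid ≤ 40 leaves {(Orion, 22, DEN, gold, 17, Sam, 36, 24), (Orion, 22, DEN, gold, 17, Sam, 39, 10), (Orion, 22, DEN, gold, 40, Jo, 6, 36), (Orion, 32, DEN, green, 17, Sam, 36, 24), (Orion, 32, DEN, green, 17, Sam, 39, 10), (Orion, 32, DEN, green, 40, Jo, 6, 36), (Orion, 33, BOS, white, 17, Sam, 36, 24), (Orion, 33, BOS, white, 17, Sam, 39, 10), (Orion, 33, BOS, white, 40, Jo, 6, 36), (Orion, 34, DEN, black, 17, Sam, 36, 24), (Orion, 34, DEN, black, 17, Sam, 39, 10), (Orion, 34, DEN, black, 40, Jo, 6, 36), (Orion, 40, LA, gold, 17, Sam, 36, 24), (Orion, 40, LA, gold, 17, Sam, 39, 10), (Orion, 40, LA, gold, 40, Jo, 6, 36), (Orion, 40, SEA, red, 17, Sam, 36, 24), (Orion, 40, SEA, red, 17, Sam, 39, 10), (Orion, 40, SEA, red, 40, Jo, 6, 36)}.
Projecting to sname, color, cost (8 duplicate(s) eliminated): {(Jo, black, 40), (Jo, gold, 40), (Jo, green, 40), (Jo, red, 40), (Jo, white, 40), (Sam, black, 17), (Sam, gold, 17), (Sam, green, 17), (Sam, red, 17), (Sam, white, 17)}

{(Jo, black, 40), (Jo, gold, 40), (Jo, green, 40), (Jo, red, 40), (Jo, white, 40), (Sam, black, 17), (Sam, gold, 17), (Sam, green, 17), (Sam, red, 17), (Sam, white, 17)}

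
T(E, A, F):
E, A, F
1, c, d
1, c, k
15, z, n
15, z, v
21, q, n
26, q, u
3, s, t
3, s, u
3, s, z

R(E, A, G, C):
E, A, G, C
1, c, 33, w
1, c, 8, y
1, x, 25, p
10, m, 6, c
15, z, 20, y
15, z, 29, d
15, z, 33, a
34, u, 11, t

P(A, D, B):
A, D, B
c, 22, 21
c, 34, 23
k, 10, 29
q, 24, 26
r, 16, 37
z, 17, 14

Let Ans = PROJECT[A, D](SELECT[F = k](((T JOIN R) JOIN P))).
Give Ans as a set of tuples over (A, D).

Joining T and R on E, A yields {(1, c, d, 33, w), (1, c, d, 8, y), (1, c, k, 33, w), (1, c, k, 8, y), (15, z, n, 20, y), (15, z, n, 29, d), (15, z, n, 33, a), (15, z, v, 20, y), (15, z, v, 29, d), (15, z, v, 33, a)}.
Joining (T JOIN R) and P on A yields {(1, c, d, 33, w, 22, 21), (1, c, d, 33, w, 34, 23), (1, c, d, 8, y, 22, 21), (1, c, d, 8, y, 34, 23), (1, c, k, 33, w, 22, 21), (1, c, k, 33, w, 34, 23), (1, c, k, 8, y, 22, 21), (1, c, k, 8, y, 34, 23), (15, z, n, 20, y, 17, 14), (15, z, n, 29, d, 17, 14), (15, z, n, 33, a, 17, 14), (15, z, v, 20, y, 17, 14), (15, z, v, 29, d, 17, 14), (15, z, v, 33, a, 17, 14)}.
Filtering on F = k leaves {(1, c, k, 33, w, 22, 21), (1, c, k, 33, w, 34, 23), (1, c, k, 8, y, 22, 21), (1, c, k, 8, y, 34, 23)}.
Keep only column(s) A, D (2 duplicate(s) eliminated): {(c, 22), (c, 34)}

{(c, 22), (c, 34)}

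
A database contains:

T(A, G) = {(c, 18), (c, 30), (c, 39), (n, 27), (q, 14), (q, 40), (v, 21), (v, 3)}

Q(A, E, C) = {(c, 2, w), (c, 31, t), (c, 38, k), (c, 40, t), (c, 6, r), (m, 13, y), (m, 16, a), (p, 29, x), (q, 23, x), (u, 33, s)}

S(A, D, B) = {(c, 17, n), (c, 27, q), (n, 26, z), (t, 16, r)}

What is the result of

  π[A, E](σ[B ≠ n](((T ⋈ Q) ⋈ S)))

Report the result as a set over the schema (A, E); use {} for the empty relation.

T ⋈ Q (natural join on A): {(c, 18, 2, w), (c, 18, 31, t), (c, 18, 38, k), (c, 18, 40, t), (c, 18, 6, r), (c, 30, 2, w), (c, 30, 31, t), (c, 30, 38, k), (c, 30, 40, t), (c, 30, 6, r), (c, 39, 2, w), (c, 39, 31, t), (c, 39, 38, k), (c, 39, 40, t), (c, 39, 6, r), (q, 14, 23, x), (q, 40, 23, x)}
(T ⋈ Q) ⋈ S (natural join on A): {(c, 18, 2, w, 17, n), (c, 18, 2, w, 27, q), (c, 18, 31, t, 17, n), (c, 18, 31, t, 27, q), (c, 18, 38, k, 17, n), (c, 18, 38, k, 27, q), (c, 18, 40, t, 17, n), (c, 18, 40, t, 27, q), (c, 18, 6, r, 17, n), (c, 18, 6, r, 27, q), (c, 30, 2, w, 17, n), (c, 30, 2, w, 27, q), (c, 30, 31, t, 17, n), (c, 30, 31, t, 27, q), (c, 30, 38, k, 17, n), (c, 30, 38, k, 27, q), (c, 30, 40, t, 17, n), (c, 30, 40, t, 27, q), (c, 30, 6, r, 17, n), (c, 30, 6, r, 27, q), (c, 39, 2, w, 17, n), (c, 39, 2, w, 27, q), (c, 39, 31, t, 17, n), (c, 39, 31, t, 27, q), (c, 39, 38, k, 17, n), (c, 39, 38, k, 27, q), (c, 39, 40, t, 17, n), (c, 39, 40, t, 27, q), (c, 39, 6, r, 17, n), (c, 39, 6, r, 27, q)}
Filtering on B ≠ n leaves {(c, 18, 2, w, 27, q), (c, 18, 31, t, 27, q), (c, 18, 38, k, 27, q), (c, 18, 40, t, 27, q), (c, 18, 6, r, 27, q), (c, 30, 2, w, 27, q), (c, 30, 31, t, 27, q), (c, 30, 38, k, 27, q), (c, 30, 40, t, 27, q), (c, 30, 6, r, 27, q), (c, 39, 2, w, 27, q), (c, 39, 31, t, 27, q), (c, 39, 38, k, 27, q), (c, 39, 40, t, 27, q), (c, 39, 6, r, 27, q)}.
π_{A, E} gives {(c, 2), (c, 31), (c, 38), (c, 40), (c, 6)} (10 duplicate(s) eliminated).

{(c, 2), (c, 31), (c, 38), (c, 40), (c, 6)}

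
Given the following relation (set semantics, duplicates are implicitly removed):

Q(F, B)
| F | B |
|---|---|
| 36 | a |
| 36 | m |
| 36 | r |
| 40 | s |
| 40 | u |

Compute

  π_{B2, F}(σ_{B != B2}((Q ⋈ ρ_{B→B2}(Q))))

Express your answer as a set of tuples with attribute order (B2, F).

{(a, 36), (m, 36), (r, 36), (s, 40), (u, 40)}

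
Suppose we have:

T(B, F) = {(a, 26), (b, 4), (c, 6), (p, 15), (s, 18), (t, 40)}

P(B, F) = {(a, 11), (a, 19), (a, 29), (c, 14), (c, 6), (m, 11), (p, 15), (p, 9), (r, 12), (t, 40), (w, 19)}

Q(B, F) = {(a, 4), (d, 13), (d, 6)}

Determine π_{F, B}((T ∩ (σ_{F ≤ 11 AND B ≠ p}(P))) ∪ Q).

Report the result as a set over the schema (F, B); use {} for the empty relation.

{(13, d), (4, a), (6, c), (6, d)}

Filtering on F ≤ 11 AND B ≠ p leaves {(a, 11), (c, 6), (m, 11)}.
Taking the intersection: {(c, 6)}
Taking the union: {(a, 4), (c, 6), (d, 13), (d, 6)}
Projecting to F, B: {(13, d), (4, a), (6, c), (6, d)}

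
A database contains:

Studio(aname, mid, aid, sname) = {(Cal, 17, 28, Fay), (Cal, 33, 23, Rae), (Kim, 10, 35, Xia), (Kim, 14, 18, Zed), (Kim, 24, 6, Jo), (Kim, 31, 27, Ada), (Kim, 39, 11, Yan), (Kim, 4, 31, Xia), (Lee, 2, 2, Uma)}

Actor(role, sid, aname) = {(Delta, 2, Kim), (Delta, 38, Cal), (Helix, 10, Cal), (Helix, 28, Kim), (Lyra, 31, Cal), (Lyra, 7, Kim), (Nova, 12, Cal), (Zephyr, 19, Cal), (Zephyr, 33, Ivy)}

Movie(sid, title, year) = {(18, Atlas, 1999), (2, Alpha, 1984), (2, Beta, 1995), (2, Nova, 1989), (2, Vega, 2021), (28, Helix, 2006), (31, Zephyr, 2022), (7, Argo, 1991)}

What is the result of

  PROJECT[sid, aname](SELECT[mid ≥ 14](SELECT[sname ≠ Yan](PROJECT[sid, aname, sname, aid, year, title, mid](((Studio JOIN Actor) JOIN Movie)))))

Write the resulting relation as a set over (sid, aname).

{(2, Kim), (28, Kim), (31, Cal), (7, Kim)}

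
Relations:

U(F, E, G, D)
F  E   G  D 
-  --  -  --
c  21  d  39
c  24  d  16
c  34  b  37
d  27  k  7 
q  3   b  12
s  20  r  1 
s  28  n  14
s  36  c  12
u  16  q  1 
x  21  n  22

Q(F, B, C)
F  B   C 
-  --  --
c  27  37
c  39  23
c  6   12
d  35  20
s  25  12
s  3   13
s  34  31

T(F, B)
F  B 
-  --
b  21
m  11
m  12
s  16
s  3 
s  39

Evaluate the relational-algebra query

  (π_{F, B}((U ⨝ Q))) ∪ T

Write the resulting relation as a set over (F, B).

{(b, 21), (c, 27), (c, 39), (c, 6), (d, 35), (m, 11), (m, 12), (s, 16), (s, 25), (s, 3), (s, 34), (s, 39)}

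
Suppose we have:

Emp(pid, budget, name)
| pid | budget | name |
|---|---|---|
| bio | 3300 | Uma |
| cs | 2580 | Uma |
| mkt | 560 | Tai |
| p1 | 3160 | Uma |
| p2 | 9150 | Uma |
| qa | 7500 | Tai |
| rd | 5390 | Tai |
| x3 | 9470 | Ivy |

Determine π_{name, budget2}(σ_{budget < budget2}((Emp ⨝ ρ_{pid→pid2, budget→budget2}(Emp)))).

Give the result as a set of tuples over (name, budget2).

{(Tai, 5390), (Tai, 7500), (Uma, 3160), (Uma, 3300), (Uma, 9150)}

ρ[pid→pid2, budget→budget2]: schema becomes (pid2, budget2, name); tuples unchanged.
Joining Emp and ρ_{pid→pid2, budget→budget2}(Emp) on name yields {(bio, 3300, Uma, bio, 3300), (bio, 3300, Uma, cs, 2580), (bio, 3300, Uma, p1, 3160), (bio, 3300, Uma, p2, 9150), (cs, 2580, Uma, bio, 3300), (cs, 2580, Uma, cs, 2580), (cs, 2580, Uma, p1, 3160), (cs, 2580, Uma, p2, 9150), (mkt, 560, Tai, mkt, 560), (mkt, 560, Tai, qa, 7500), (mkt, 560, Tai, rd, 5390), (p1, 3160, Uma, bio, 3300), (p1, 3160, Uma, cs, 2580), (p1, 3160, Uma, p1, 3160), (p1, 3160, Uma, p2, 9150), (p2, 9150, Uma, bio, 3300), (p2, 9150, Uma, cs, 2580), (p2, 9150, Uma, p1, 3160), (p2, 9150, Uma, p2, 9150), (qa, 7500, Tai, mkt, 560), (qa, 7500, Tai, qa, 7500), (qa, 7500, Tai, rd, 5390), (rd, 5390, Tai, mkt, 560), (rd, 5390, Tai, qa, 7500), (rd, 5390, Tai, rd, 5390), (x3, 9470, Ivy, x3, 9470)}.
σ[budget < budget2]: keep tuples satisfying budget < budget2 → {(bio, 3300, Uma, p2, 9150), (cs, 2580, Uma, bio, 3300), (cs, 2580, Uma, p1, 3160), (cs, 2580, Uma, p2, 9150), (mkt, 560, Tai, qa, 7500), (mkt, 560, Tai, rd, 5390), (p1, 3160, Uma, bio, 3300), (p1, 3160, Uma, p2, 9150), (rd, 5390, Tai, qa, 7500)}
Projecting to name, budget2 (4 duplicate(s) eliminated): {(Tai, 5390), (Tai, 7500), (Uma, 3160), (Uma, 3300), (Uma, 9150)}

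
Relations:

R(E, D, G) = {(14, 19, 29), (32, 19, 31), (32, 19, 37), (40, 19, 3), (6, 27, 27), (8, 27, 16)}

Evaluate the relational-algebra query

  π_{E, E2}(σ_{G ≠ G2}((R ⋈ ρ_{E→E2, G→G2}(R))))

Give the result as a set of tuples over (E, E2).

ρ[E→E2, G→G2]: schema becomes (E2, D, G2); tuples unchanged.
Natural join on D: {(14, 19, 29, 14, 29), (14, 19, 29, 32, 31), (14, 19, 29, 32, 37), (14, 19, 29, 40, 3), (32, 19, 31, 14, 29), (32, 19, 31, 32, 31), (32, 19, 31, 32, 37), (32, 19, 31, 40, 3), (32, 19, 37, 14, 29), (32, 19, 37, 32, 31), (32, 19, 37, 32, 37), (32, 19, 37, 40, 3), (40, 19, 3, 14, 29), (40, 19, 3, 32, 31), (40, 19, 3, 32, 37), (40, 19, 3, 40, 3), (6, 27, 27, 6, 27), (6, 27, 27, 8, 16), (8, 27, 16, 6, 27), (8, 27, 16, 8, 16)}
Selection G ≠ G2: {(14, 19, 29, 32, 31), (14, 19, 29, 32, 37), (14, 19, 29, 40, 3), (32, 19, 31, 14, 29), (32, 19, 31, 32, 37), (32, 19, 31, 40, 3), (32, 19, 37, 14, 29), (32, 19, 37, 32, 31), (32, 19, 37, 40, 3), (40, 19, 3, 14, 29), (40, 19, 3, 32, 31), (40, 19, 3, 32, 37), (6, 27, 27, 8, 16), (8, 27, 16, 6, 27)}
Projecting to E, E2 (5 duplicate(s) eliminated): {(14, 32), (14, 40), (32, 14), (32, 32), (32, 40), (40, 14), (40, 32), (6, 8), (8, 6)}

{(14, 32), (14, 40), (32, 14), (32, 32), (32, 40), (40, 14), (40, 32), (6, 8), (8, 6)}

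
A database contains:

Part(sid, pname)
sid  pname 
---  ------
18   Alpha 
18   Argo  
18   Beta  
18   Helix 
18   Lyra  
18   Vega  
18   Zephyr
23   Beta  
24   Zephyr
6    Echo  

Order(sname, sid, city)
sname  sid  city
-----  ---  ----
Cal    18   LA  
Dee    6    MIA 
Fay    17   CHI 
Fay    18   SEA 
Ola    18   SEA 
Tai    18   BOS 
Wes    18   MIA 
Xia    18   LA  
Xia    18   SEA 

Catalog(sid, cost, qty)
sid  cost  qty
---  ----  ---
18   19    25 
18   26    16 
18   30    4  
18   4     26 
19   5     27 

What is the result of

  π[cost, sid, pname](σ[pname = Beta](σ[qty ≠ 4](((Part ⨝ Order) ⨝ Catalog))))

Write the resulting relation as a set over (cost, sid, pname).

{(19, 18, Beta), (26, 18, Beta), (4, 18, Beta)}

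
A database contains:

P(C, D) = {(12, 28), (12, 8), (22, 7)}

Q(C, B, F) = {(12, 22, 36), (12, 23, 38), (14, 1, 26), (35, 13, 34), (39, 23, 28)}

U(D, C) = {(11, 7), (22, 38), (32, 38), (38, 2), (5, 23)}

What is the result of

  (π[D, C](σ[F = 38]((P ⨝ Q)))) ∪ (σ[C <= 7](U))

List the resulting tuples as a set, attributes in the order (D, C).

{(11, 7), (28, 12), (38, 2), (8, 12)}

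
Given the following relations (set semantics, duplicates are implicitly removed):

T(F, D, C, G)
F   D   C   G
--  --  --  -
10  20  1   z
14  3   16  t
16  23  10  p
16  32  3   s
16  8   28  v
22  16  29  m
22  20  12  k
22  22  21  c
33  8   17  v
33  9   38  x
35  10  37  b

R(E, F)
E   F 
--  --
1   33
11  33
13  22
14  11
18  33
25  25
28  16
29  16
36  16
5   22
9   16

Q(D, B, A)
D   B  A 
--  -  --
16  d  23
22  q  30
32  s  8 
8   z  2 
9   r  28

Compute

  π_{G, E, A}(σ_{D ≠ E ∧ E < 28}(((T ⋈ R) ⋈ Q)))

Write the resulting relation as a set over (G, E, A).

{(c, 13, 30), (c, 5, 30), (m, 13, 23), (m, 5, 23), (s, 9, 8), (v, 1, 2), (v, 11, 2), (v, 18, 2), (v, 9, 2), (x, 1, 28), (x, 11, 28), (x, 18, 28)}

Joining T and R on F yields {(16, 23, 10, p, 28), (16, 23, 10, p, 29), (16, 23, 10, p, 36), (16, 23, 10, p, 9), (16, 32, 3, s, 28), (16, 32, 3, s, 29), (16, 32, 3, s, 36), (16, 32, 3, s, 9), (16, 8, 28, v, 28), (16, 8, 28, v, 29), (16, 8, 28, v, 36), (16, 8, 28, v, 9), (22, 16, 29, m, 13), (22, 16, 29, m, 5), (22, 20, 12, k, 13), (22, 20, 12, k, 5), (22, 22, 21, c, 13), (22, 22, 21, c, 5), (33, 8, 17, v, 1), (33, 8, 17, v, 11), (33, 8, 17, v, 18), (33, 9, 38, x, 1), (33, 9, 38, x, 11), (33, 9, 38, x, 18)}.
Joining (T ⋈ R) and Q on D yields {(16, 32, 3, s, 28, s, 8), (16, 32, 3, s, 29, s, 8), (16, 32, 3, s, 36, s, 8), (16, 32, 3, s, 9, s, 8), (16, 8, 28, v, 28, z, 2), (16, 8, 28, v, 29, z, 2), (16, 8, 28, v, 36, z, 2), (16, 8, 28, v, 9, z, 2), (22, 16, 29, m, 13, d, 23), (22, 16, 29, m, 5, d, 23), (22, 22, 21, c, 13, q, 30), (22, 22, 21, c, 5, q, 30), (33, 8, 17, v, 1, z, 2), (33, 8, 17, v, 11, z, 2), (33, 8, 17, v, 18, z, 2), (33, 9, 38, x, 1, r, 28), (33, 9, 38, x, 11, r, 28), (33, 9, 38, x, 18, r, 28)}.
σ[D ≠ E ∧ E < 28]: keep tuples satisfying D ≠ E ∧ E < 28 → {(16, 32, 3, s, 9, s, 8), (16, 8, 28, v, 9, z, 2), (22, 16, 29, m, 13, d, 23), (22, 16, 29, m, 5, d, 23), (22, 22, 21, c, 13, q, 30), (22, 22, 21, c, 5, q, 30), (33, 8, 17, v, 1, z, 2), (33, 8, 17, v, 11, z, 2), (33, 8, 17, v, 18, z, 2), (33, 9, 38, x, 1, r, 28), (33, 9, 38, x, 11, r, 28), (33, 9, 38, x, 18, r, 28)}
π[G, E, A]: project onto (G, E, A) → {(c, 13, 30), (c, 5, 30), (m, 13, 23), (m, 5, 23), (s, 9, 8), (v, 1, 2), (v, 11, 2), (v, 18, 2), (v, 9, 2), (x, 1, 28), (x, 11, 28), (x, 18, 28)}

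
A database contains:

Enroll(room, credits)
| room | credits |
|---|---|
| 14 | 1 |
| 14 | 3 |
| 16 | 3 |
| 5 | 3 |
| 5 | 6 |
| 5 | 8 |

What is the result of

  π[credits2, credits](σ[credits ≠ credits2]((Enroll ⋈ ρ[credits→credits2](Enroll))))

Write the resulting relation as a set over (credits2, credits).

ρ[credits→credits2]: schema becomes (room, credits2); tuples unchanged.
Natural join on room: {(14, 1, 1), (14, 1, 3), (14, 3, 1), (14, 3, 3), (16, 3, 3), (5, 3, 3), (5, 3, 6), (5, 3, 8), (5, 6, 3), (5, 6, 6), (5, 6, 8), (5, 8, 3), (5, 8, 6), (5, 8, 8)}
Apply σ_{credits ≠ credits2}; surviving tuples: {(14, 1, 3), (14, 3, 1), (5, 3, 6), (5, 3, 8), (5, 6, 3), (5, 6, 8), (5, 8, 3), (5, 8, 6)}
π_{credits2, credits} gives {(1, 3), (3, 1), (3, 6), (3, 8), (6, 3), (6, 8), (8, 3), (8, 6)}.

{(1, 3), (3, 1), (3, 6), (3, 8), (6, 3), (6, 8), (8, 3), (8, 6)}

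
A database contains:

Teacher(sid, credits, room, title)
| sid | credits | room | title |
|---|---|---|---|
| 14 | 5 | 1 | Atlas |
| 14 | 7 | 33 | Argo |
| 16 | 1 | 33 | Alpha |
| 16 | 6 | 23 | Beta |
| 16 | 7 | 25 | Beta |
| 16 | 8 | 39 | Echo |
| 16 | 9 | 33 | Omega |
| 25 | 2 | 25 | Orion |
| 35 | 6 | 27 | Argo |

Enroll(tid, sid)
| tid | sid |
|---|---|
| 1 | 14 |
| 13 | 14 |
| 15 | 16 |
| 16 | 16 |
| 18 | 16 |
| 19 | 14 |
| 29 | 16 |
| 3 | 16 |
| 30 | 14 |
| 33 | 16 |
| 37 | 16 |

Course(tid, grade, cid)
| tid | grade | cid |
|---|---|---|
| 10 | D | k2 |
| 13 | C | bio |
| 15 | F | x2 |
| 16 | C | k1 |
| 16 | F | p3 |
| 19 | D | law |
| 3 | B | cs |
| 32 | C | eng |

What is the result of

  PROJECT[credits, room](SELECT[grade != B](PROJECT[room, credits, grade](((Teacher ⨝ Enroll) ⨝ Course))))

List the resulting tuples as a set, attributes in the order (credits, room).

Joining Teacher and Enroll on sid yields {(14, 5, 1, Atlas, 1), (14, 5, 1, Atlas, 13), (14, 5, 1, Atlas, 19), (14, 5, 1, Atlas, 30), (14, 7, 33, Argo, 1), (14, 7, 33, Argo, 13), (14, 7, 33, Argo, 19), (14, 7, 33, Argo, 30), (16, 1, 33, Alpha, 15), (16, 1, 33, Alpha, 16), (16, 1, 33, Alpha, 18), (16, 1, 33, Alpha, 29), (16, 1, 33, Alpha, 3), (16, 1, 33, Alpha, 33), (16, 1, 33, Alpha, 37), (16, 6, 23, Beta, 15), (16, 6, 23, Beta, 16), (16, 6, 23, Beta, 18), (16, 6, 23, Beta, 29), (16, 6, 23, Beta, 3), (16, 6, 23, Beta, 33), (16, 6, 23, Beta, 37), (16, 7, 25, Beta, 15), (16, 7, 25, Beta, 16), (16, 7, 25, Beta, 18), (16, 7, 25, Beta, 29), (16, 7, 25, Beta, 3), (16, 7, 25, Beta, 33), (16, 7, 25, Beta, 37), (16, 8, 39, Echo, 15), (16, 8, 39, Echo, 16), (16, 8, 39, Echo, 18), (16, 8, 39, Echo, 29), (16, 8, 39, Echo, 3), (16, 8, 39, Echo, 33), (16, 8, 39, Echo, 37), (16, 9, 33, Omega, 15), (16, 9, 33, Omega, 16), (16, 9, 33, Omega, 18), (16, 9, 33, Omega, 29), (16, 9, 33, Omega, 3), (16, 9, 33, Omega, 33), (16, 9, 33, Omega, 37)}.
Joining (Teacher ⨝ Enroll) and Course on tid yields {(14, 5, 1, Atlas, 13, C, bio), (14, 5, 1, Atlas, 19, D, law), (14, 7, 33, Argo, 13, C, bio), (14, 7, 33, Argo, 19, D, law), (16, 1, 33, Alpha, 15, F, x2), (16, 1, 33, Alpha, 16, C, k1), (16, 1, 33, Alpha, 16, F, p3), (16, 1, 33, Alpha, 3, B, cs), (16, 6, 23, Beta, 15, F, x2), (16, 6, 23, Beta, 16, C, k1), (16, 6, 23, Beta, 16, F, p3), (16, 6, 23, Beta, 3, B, cs), (16, 7, 25, Beta, 15, F, x2), (16, 7, 25, Beta, 16, C, k1), (16, 7, 25, Beta, 16, F, p3), (16, 7, 25, Beta, 3, B, cs), (16, 8, 39, Echo, 15, F, x2), (16, 8, 39, Echo, 16, C, k1), (16, 8, 39, Echo, 16, F, p3), (16, 8, 39, Echo, 3, B, cs), (16, 9, 33, Omega, 15, F, x2), (16, 9, 33, Omega, 16, C, k1), (16, 9, 33, Omega, 16, F, p3), (16, 9, 33, Omega, 3, B, cs)}.
π_{room, credits, grade} gives {(1, 5, C), (1, 5, D), (23, 6, B), (23, 6, C), (23, 6, F), (25, 7, B), (25, 7, C), (25, 7, F), (33, 1, B), (33, 1, C), (33, 1, F), (33, 7, C), (33, 7, D), (33, 9, B), (33, 9, C), (33, 9, F), (39, 8, B), (39, 8, C), (39, 8, F)} (5 duplicate(s) eliminated).
Filtering on grade != B leaves {(1, 5, C), (1, 5, D), (23, 6, C), (23, 6, F), (25, 7, C), (25, 7, F), (33, 1, C), (33, 1, F), (33, 7, C), (33, 7, D), (33, 9, C), (33, 9, F), (39, 8, C), (39, 8, F)}.
π_{credits, room} gives {(1, 33), (5, 1), (6, 23), (7, 25), (7, 33), (8, 39), (9, 33)} (7 duplicate(s) eliminated).

{(1, 33), (5, 1), (6, 23), (7, 25), (7, 33), (8, 39), (9, 33)}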